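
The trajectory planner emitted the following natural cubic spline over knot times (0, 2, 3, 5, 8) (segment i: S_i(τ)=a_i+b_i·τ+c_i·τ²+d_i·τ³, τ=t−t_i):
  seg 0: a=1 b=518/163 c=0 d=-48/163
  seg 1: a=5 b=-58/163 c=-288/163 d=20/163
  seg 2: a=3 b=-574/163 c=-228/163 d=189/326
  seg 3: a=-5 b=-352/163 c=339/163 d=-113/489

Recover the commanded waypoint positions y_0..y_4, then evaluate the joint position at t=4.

y_0 = S_0(0) = a_0 = 1
y_1 = S_1(0) = a_1 = 5
y_2 = S_2(0) = a_2 = 3
y_3 = S_3(0) = a_3 = -5
y_4 = S_3(3) = 1
t_q=4 is in segment 2 (τ=1); S_2(τ)=-437/326

y_0=1 y_1=5 y_2=3 y_3=-5 y_4=1
S(4) = -437/326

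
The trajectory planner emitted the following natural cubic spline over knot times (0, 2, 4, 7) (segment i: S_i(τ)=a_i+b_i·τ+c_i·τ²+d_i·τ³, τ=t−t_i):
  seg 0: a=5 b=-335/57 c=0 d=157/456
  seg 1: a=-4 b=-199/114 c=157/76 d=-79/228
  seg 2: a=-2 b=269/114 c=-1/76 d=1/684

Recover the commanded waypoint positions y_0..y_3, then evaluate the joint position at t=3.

y_0 = S_0(0) = a_0 = 5
y_1 = S_1(0) = a_1 = -4
y_2 = S_2(0) = a_2 = -2
y_3 = S_2(3) = 5
t_q=3 is in segment 1 (τ=1); S_1(τ)=-153/38

y_0=5 y_1=-4 y_2=-2 y_3=5
S(3) = -153/38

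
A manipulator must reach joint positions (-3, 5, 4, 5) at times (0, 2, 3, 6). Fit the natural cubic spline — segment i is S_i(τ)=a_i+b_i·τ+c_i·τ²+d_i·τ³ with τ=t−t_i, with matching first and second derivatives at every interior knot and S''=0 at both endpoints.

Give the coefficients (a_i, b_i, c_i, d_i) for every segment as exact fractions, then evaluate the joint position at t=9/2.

Δ: Δ0=4, Δ1=-1, Δ2=1/3
row 1: diag=6, rhs=-30; c'=1/6, d'=-5
row 2: denom=8−1·1/6=47/6; d'=(8−1·-5)/(47/6)=78/47
back: M2=78/47
back: M1=-5−1/6·78/47=-248/47
M: M0=0, M1=-248/47, M2=78/47, M3=0
seg 0: a=-3, c=M0/2=0, d=(M1−M0)/(6·2)=-62/141, b=Δ0−h0·(2M0+M1)/6=812/141
seg 1: a=5, c=M1/2=-124/47, d=(M2−M1)/(6·1)=163/141, b=Δ1−h1·(2M1+M2)/6=68/141
seg 2: a=4, c=M2/2=39/47, d=(M3−M2)/(6·3)=-13/141, b=Δ2−h2·(2M2+M3)/6=-187/141
t_q=9/2 → seg 2, τ=3/2; S=4+-187/141·τ+39/47·τ²+-13/141·τ³=1341/376

  seg 0: a=-3 b=812/141 c=0 d=-62/141
  seg 1: a=5 b=68/141 c=-124/47 d=163/141
  seg 2: a=4 b=-187/141 c=39/47 d=-13/141
S(9/2) = 1341/376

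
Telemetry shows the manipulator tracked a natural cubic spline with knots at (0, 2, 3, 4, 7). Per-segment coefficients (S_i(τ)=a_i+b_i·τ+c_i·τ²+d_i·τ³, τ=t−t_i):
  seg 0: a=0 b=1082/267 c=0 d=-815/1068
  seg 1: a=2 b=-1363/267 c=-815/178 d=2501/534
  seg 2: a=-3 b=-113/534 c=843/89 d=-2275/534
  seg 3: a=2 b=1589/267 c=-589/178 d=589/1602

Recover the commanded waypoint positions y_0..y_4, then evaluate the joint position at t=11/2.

y_0 = S_0(0) = a_0 = 0
y_1 = S_1(0) = a_1 = 2
y_2 = S_2(0) = a_2 = -3
y_3 = S_3(0) = a_3 = 2
y_4 = S_3(3) = 0
t_q=11/2 is in segment 3 (τ=3/2); S_3(τ)=6725/1424

y_0=0 y_1=2 y_2=-3 y_3=2 y_4=0
S(11/2) = 6725/1424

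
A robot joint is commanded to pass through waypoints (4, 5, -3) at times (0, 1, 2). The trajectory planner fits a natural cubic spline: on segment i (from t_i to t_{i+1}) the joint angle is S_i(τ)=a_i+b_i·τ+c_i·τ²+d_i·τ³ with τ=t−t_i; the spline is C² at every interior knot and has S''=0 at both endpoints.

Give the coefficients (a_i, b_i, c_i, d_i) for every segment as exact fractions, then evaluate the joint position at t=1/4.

  seg 0: a=4 b=13/4 c=0 d=-9/4
  seg 1: a=5 b=-7/2 c=-27/4 d=9/4
S(1/4) = 1223/256

Δ: Δ0=1, Δ1=-8
row 1: diag=4, rhs=-54; c'=1/4, d'=-27/2
back: M1=-27/2
M: M0=0, M1=-27/2, M2=0
seg 0: a=4, c=M0/2=0, d=(M1−M0)/(6·1)=-9/4, b=Δ0−h0·(2M0+M1)/6=13/4
seg 1: a=5, c=M1/2=-27/4, d=(M2−M1)/(6·1)=9/4, b=Δ1−h1·(2M1+M2)/6=-7/2
t_q=1/4 → seg 0, τ=1/4; S=4+13/4·τ+0·τ²+-9/4·τ³=1223/256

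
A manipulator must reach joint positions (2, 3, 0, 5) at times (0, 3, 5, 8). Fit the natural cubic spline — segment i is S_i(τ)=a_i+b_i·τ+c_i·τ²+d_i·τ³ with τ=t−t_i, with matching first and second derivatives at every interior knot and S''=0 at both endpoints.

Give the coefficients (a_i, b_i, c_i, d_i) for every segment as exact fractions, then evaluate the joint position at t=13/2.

  seg 0: a=2 b=53/48 c=0 d=-37/432
  seg 1: a=3 b=-29/24 c=-37/48 d=5/16
  seg 2: a=0 b=-13/24 c=53/48 d=-53/432
S(13/2) = 161/128

Δ: Δ0=1/3, Δ1=-3/2, Δ2=5/3
row 1: diag=10, rhs=-11; c'=1/5, d'=-11/10
row 2: denom=10−2·1/5=48/5; d'=(19−2·-11/10)/(48/5)=53/24
back: M2=53/24
back: M1=-11/10−1/5·53/24=-37/24
M: M0=0, M1=-37/24, M2=53/24, M3=0
seg 0: a=2, c=M0/2=0, d=(M1−M0)/(6·3)=-37/432, b=Δ0−h0·(2M0+M1)/6=53/48
seg 1: a=3, c=M1/2=-37/48, d=(M2−M1)/(6·2)=5/16, b=Δ1−h1·(2M1+M2)/6=-29/24
seg 2: a=0, c=M2/2=53/48, d=(M3−M2)/(6·3)=-53/432, b=Δ2−h2·(2M2+M3)/6=-13/24
t_q=13/2 → seg 2, τ=3/2; S=0+-13/24·τ+53/48·τ²+-53/432·τ³=161/128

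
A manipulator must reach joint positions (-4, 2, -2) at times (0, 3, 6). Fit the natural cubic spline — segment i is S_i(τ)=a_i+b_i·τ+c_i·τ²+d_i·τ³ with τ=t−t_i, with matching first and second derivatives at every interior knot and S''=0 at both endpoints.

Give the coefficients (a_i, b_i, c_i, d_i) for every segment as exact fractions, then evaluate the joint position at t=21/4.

  seg 0: a=-4 b=17/6 c=0 d=-5/54
  seg 1: a=2 b=1/3 c=-5/6 d=5/54
S(21/4) = -53/128

Δ: Δ0=2, Δ1=-4/3
row 1: diag=12, rhs=-20; c'=1/4, d'=-5/3
back: M1=-5/3
M: M0=0, M1=-5/3, M2=0
seg 0: a=-4, c=M0/2=0, d=(M1−M0)/(6·3)=-5/54, b=Δ0−h0·(2M0+M1)/6=17/6
seg 1: a=2, c=M1/2=-5/6, d=(M2−M1)/(6·3)=5/54, b=Δ1−h1·(2M1+M2)/6=1/3
t_q=21/4 → seg 1, τ=9/4; S=2+1/3·τ+-5/6·τ²+5/54·τ³=-53/128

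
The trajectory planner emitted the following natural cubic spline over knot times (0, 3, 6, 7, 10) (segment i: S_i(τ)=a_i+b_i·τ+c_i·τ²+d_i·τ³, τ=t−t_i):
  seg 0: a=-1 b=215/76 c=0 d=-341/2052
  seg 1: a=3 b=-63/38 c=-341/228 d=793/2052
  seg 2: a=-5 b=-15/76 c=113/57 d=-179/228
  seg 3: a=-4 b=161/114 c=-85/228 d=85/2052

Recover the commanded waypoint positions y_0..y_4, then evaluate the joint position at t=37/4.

y_0=-1 y_1=3 y_2=-5 y_3=-4 y_4=-2
S(37/4) = -10885/4864

y_0 = S_0(0) = a_0 = -1
y_1 = S_1(0) = a_1 = 3
y_2 = S_2(0) = a_2 = -5
y_3 = S_3(0) = a_3 = -4
y_4 = S_3(3) = -2
t_q=37/4 is in segment 3 (τ=9/4); S_3(τ)=-10885/4864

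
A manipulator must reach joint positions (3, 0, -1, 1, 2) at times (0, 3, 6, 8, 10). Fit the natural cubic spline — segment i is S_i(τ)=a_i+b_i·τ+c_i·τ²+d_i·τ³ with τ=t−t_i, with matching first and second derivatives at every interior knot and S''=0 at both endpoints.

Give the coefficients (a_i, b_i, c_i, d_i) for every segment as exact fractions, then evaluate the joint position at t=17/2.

Δ: Δ0=-1, Δ1=-1/3, Δ2=1, Δ3=1/2
row 1: diag=12, rhs=4; c'=1/4, d'=1/3
row 2: denom=10−3·1/4=37/4; d'=(8−3·1/3)/(37/4)=28/37
row 3: denom=8−2·8/37=280/37; d'=(-3−2·28/37)/(280/37)=-167/280
back: M3=-167/280
back: M2=28/37−8/37·-167/280=31/35
back: M1=1/3−1/4·31/35=47/420
M: M0=0, M1=47/420, M2=31/35, M3=-167/280, M4=0
seg 0: a=3, c=M0/2=0, d=(M1−M0)/(6·3)=47/7560, b=Δ0−h0·(2M0+M1)/6=-887/840
seg 1: a=0, c=M1/2=47/840, d=(M2−M1)/(6·3)=65/1512, b=Δ1−h1·(2M1+M2)/6=-373/420
seg 2: a=-1, c=M2/2=31/70, d=(M3−M2)/(6·2)=-83/672, b=Δ2−h2·(2M2+M3)/6=73/120
seg 3: a=1, c=M3/2=-167/560, d=(M4−M3)/(6·2)=167/3360, b=Δ3−h3·(2M3+M4)/6=377/420
t_q=17/2 → seg 3, τ=1/2; S=1+377/420·τ+-167/560·τ²+167/3360·τ³=1767/1280

  seg 0: a=3 b=-887/840 c=0 d=47/7560
  seg 1: a=0 b=-373/420 c=47/840 d=65/1512
  seg 2: a=-1 b=73/120 c=31/70 d=-83/672
  seg 3: a=1 b=377/420 c=-167/560 d=167/3360
S(17/2) = 1767/1280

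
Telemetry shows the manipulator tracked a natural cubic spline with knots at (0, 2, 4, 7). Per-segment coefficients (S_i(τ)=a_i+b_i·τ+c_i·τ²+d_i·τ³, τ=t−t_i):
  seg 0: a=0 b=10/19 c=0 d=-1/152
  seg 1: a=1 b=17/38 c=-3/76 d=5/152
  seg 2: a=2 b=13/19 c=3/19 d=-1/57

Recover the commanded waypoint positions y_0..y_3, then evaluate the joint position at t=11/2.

y_0=0 y_1=1 y_2=2 y_3=5
S(11/2) = 505/152

y_0 = S_0(0) = a_0 = 0
y_1 = S_1(0) = a_1 = 1
y_2 = S_2(0) = a_2 = 2
y_3 = S_2(3) = 5
t_q=11/2 is in segment 2 (τ=3/2); S_2(τ)=505/152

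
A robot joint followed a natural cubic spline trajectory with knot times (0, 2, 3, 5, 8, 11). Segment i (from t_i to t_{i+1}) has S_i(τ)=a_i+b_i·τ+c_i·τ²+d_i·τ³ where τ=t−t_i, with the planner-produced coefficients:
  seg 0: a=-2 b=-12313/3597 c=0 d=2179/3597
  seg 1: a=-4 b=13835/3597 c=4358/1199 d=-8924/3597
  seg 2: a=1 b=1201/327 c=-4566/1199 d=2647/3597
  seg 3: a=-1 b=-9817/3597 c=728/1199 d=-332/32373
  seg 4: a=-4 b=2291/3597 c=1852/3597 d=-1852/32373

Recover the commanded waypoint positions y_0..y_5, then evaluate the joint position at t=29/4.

y_0=-2 y_1=-4 y_2=1 y_3=-1 y_4=-4 y_5=1
S(29/4) = -80261/19184

y_0 = S_0(0) = a_0 = -2
y_1 = S_1(0) = a_1 = -4
y_2 = S_2(0) = a_2 = 1
y_3 = S_3(0) = a_3 = -1
y_4 = S_4(0) = a_4 = -4
y_5 = S_4(3) = 1
t_q=29/4 is in segment 3 (τ=9/4); S_3(τ)=-80261/19184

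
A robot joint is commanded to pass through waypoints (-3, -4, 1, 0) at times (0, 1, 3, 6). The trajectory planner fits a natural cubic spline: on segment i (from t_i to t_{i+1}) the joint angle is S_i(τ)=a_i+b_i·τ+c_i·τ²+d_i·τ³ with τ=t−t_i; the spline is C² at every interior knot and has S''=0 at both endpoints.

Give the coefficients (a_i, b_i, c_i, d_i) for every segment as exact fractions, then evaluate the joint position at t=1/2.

  seg 0: a=-3 b=-145/84 c=0 d=61/84
  seg 1: a=-4 b=19/42 c=61/28 d=-97/168
  seg 2: a=1 b=47/21 c=-9/7 d=1/7
S(1/2) = -845/224

Δ: Δ0=-1, Δ1=5/2, Δ2=-1/3
row 1: diag=6, rhs=21; c'=1/3, d'=7/2
row 2: denom=10−2·1/3=28/3; d'=(-17−2·7/2)/(28/3)=-18/7
back: M2=-18/7
back: M1=7/2−1/3·-18/7=61/14
M: M0=0, M1=61/14, M2=-18/7, M3=0
seg 0: a=-3, c=M0/2=0, d=(M1−M0)/(6·1)=61/84, b=Δ0−h0·(2M0+M1)/6=-145/84
seg 1: a=-4, c=M1/2=61/28, d=(M2−M1)/(6·2)=-97/168, b=Δ1−h1·(2M1+M2)/6=19/42
seg 2: a=1, c=M2/2=-9/7, d=(M3−M2)/(6·3)=1/7, b=Δ2−h2·(2M2+M3)/6=47/21
t_q=1/2 → seg 0, τ=1/2; S=-3+-145/84·τ+0·τ²+61/84·τ³=-845/224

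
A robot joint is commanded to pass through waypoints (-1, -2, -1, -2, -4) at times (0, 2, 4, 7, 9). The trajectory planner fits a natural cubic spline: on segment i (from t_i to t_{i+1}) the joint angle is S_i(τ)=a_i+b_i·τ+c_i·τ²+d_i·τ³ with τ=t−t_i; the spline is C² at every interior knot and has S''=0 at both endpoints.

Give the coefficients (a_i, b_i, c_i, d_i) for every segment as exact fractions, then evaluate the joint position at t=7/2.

Δ: Δ0=-1/2, Δ1=1/2, Δ2=-1/3, Δ3=-1
row 1: diag=8, rhs=6; c'=1/4, d'=3/4
row 2: denom=10−2·1/4=19/2; d'=(-5−2·3/4)/(19/2)=-13/19
row 3: denom=10−3·6/19=172/19; d'=(-4−3·-13/19)/(172/19)=-37/172
back: M3=-37/172
back: M2=-13/19−6/19·-37/172=-53/86
back: M1=3/4−1/4·-53/86=311/344
M: M0=0, M1=311/344, M2=-53/86, M3=-37/172, M4=0
seg 0: a=-1, c=M0/2=0, d=(M1−M0)/(6·2)=311/4128, b=Δ0−h0·(2M0+M1)/6=-827/1032
seg 1: a=-2, c=M1/2=311/688, d=(M2−M1)/(6·2)=-523/4128, b=Δ1−h1·(2M1+M2)/6=53/516
seg 2: a=-1, c=M2/2=-53/172, d=(M3−M2)/(6·3)=23/1032, b=Δ2−h2·(2M2+M3)/6=403/1032
seg 3: a=-2, c=M3/2=-37/344, d=(M4−M3)/(6·2)=37/2064, b=Δ3−h3·(2M3+M4)/6=-221/258
t_q=7/2 → seg 1, τ=3/2; S=-2+53/516·τ+311/688·τ²+-523/4128·τ³=-13831/11008

  seg 0: a=-1 b=-827/1032 c=0 d=311/4128
  seg 1: a=-2 b=53/516 c=311/688 d=-523/4128
  seg 2: a=-1 b=403/1032 c=-53/172 d=23/1032
  seg 3: a=-2 b=-221/258 c=-37/344 d=37/2064
S(7/2) = -13831/11008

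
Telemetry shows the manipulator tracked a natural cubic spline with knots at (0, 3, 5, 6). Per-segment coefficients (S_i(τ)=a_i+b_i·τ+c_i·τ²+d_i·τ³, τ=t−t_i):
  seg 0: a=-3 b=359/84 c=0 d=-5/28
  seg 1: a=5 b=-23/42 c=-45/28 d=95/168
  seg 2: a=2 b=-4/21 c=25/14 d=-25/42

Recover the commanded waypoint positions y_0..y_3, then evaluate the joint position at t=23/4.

y_0 = S_0(0) = a_0 = -3
y_1 = S_1(0) = a_1 = 5
y_2 = S_2(0) = a_2 = 2
y_3 = S_2(1) = 3
t_q=23/4 is in segment 2 (τ=3/4); S_2(τ)=2339/896

y_0=-3 y_1=5 y_2=2 y_3=3
S(23/4) = 2339/896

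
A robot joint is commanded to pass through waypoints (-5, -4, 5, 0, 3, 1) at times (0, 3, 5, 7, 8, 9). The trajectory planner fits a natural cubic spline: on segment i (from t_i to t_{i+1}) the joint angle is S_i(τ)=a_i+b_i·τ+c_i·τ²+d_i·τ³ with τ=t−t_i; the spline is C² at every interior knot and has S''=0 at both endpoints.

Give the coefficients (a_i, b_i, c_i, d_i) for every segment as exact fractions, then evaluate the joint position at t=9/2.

Δ: Δ0=1/3, Δ1=9/2, Δ2=-5/2, Δ3=3, Δ4=-2
row 1: diag=10, rhs=25; c'=1/5, d'=5/2
row 2: denom=8−2·1/5=38/5; d'=(-42−2·5/2)/(38/5)=-235/38
row 3: denom=6−2·5/19=104/19; d'=(33−2·-235/38)/(104/19)=431/52
row 4: denom=4−1·19/104=397/104; d'=(-30−1·431/52)/(397/104)=-3982/397
back: M4=-3982/397
back: M3=431/52−19/104·-3982/397=4018/397
back: M2=-235/38−5/19·4018/397=-7025/794
back: M1=5/2−1/5·-7025/794=1695/397
M: M0=0, M1=1695/397, M2=-7025/794, M3=4018/397, M4=-3982/397, M5=0
seg 0: a=-5, c=M0/2=0, d=(M1−M0)/(6·3)=565/2382, b=Δ0−h0·(2M0+M1)/6=-4291/2382
seg 1: a=-4, c=M1/2=1695/794, d=(M2−M1)/(6·2)=-10415/9528, b=Δ1−h1·(2M1+M2)/6=5482/1191
seg 2: a=5, c=M2/2=-7025/1588, d=(M3−M2)/(6·2)=15061/9528, b=Δ2−h2·(2M2+M3)/6=59/2382
seg 3: a=0, c=M3/2=2009/397, d=(M4−M3)/(6·1)=-4000/1191, b=Δ3−h3·(2M3+M4)/6=1546/1191
seg 4: a=3, c=M4/2=-1991/397, d=(M5−M4)/(6·1)=1991/1191, b=Δ4−h4·(2M4+M5)/6=1600/1191
t_q=9/2 → seg 1, τ=3/2; S=-4+5482/1191·τ+1695/794·τ²+-10415/9528·τ³=102097/25408

  seg 0: a=-5 b=-4291/2382 c=0 d=565/2382
  seg 1: a=-4 b=5482/1191 c=1695/794 d=-10415/9528
  seg 2: a=5 b=59/2382 c=-7025/1588 d=15061/9528
  seg 3: a=0 b=1546/1191 c=2009/397 d=-4000/1191
  seg 4: a=3 b=1600/1191 c=-1991/397 d=1991/1191
S(9/2) = 102097/25408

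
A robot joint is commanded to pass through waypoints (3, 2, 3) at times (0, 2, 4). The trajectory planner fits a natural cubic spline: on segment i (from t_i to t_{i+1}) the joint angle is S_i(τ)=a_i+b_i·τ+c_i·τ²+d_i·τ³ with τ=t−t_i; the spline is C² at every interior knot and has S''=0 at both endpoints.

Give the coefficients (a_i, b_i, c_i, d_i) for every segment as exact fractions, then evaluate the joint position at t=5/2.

Δ: Δ0=-1/2, Δ1=1/2
row 1: diag=8, rhs=6; c'=1/4, d'=3/4
back: M1=3/4
M: M0=0, M1=3/4, M2=0
seg 0: a=3, c=M0/2=0, d=(M1−M0)/(6·2)=1/16, b=Δ0−h0·(2M0+M1)/6=-3/4
seg 1: a=2, c=M1/2=3/8, d=(M2−M1)/(6·2)=-1/16, b=Δ1−h1·(2M1+M2)/6=0
t_q=5/2 → seg 1, τ=1/2; S=2+0·τ+3/8·τ²+-1/16·τ³=267/128

  seg 0: a=3 b=-3/4 c=0 d=1/16
  seg 1: a=2 b=0 c=3/8 d=-1/16
S(5/2) = 267/128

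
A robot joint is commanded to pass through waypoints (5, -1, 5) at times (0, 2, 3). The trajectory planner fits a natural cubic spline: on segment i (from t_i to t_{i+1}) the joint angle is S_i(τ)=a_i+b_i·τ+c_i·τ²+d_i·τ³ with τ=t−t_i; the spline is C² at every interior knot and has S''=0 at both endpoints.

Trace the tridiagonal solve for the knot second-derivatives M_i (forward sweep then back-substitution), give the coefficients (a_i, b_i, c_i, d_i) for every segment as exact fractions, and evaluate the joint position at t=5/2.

  seg 0: a=5 b=-6 c=0 d=3/4
  seg 1: a=-1 b=3 c=9/2 d=-3/2
S(5/2) = 23/16

Δ: Δ0=-3, Δ1=6
row 1: diag=6, rhs=54; c'=1/6, d'=9
back: M1=9
M: M0=0, M1=9, M2=0
seg 0: a=5, c=M0/2=0, d=(M1−M0)/(6·2)=3/4, b=Δ0−h0·(2M0+M1)/6=-6
seg 1: a=-1, c=M1/2=9/2, d=(M2−M1)/(6·1)=-3/2, b=Δ1−h1·(2M1+M2)/6=3
t_q=5/2 → seg 1, τ=1/2; S=-1+3·τ+9/2·τ²+-3/2·τ³=23/16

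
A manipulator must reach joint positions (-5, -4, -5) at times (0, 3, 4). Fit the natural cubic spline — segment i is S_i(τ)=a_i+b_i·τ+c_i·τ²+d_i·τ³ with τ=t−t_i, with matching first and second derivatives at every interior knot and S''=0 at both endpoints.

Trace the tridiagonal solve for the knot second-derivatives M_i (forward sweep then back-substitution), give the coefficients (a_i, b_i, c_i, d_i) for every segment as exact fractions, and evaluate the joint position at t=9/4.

  seg 0: a=-5 b=5/6 c=0 d=-1/18
  seg 1: a=-4 b=-2/3 c=-1/2 d=1/6
S(9/4) = -481/128

Δ: Δ0=1/3, Δ1=-1
row 1: diag=8, rhs=-8; c'=1/8, d'=-1
back: M1=-1
M: M0=0, M1=-1, M2=0
seg 0: a=-5, c=M0/2=0, d=(M1−M0)/(6·3)=-1/18, b=Δ0−h0·(2M0+M1)/6=5/6
seg 1: a=-4, c=M1/2=-1/2, d=(M2−M1)/(6·1)=1/6, b=Δ1−h1·(2M1+M2)/6=-2/3
t_q=9/4 → seg 0, τ=9/4; S=-5+5/6·τ+0·τ²+-1/18·τ³=-481/128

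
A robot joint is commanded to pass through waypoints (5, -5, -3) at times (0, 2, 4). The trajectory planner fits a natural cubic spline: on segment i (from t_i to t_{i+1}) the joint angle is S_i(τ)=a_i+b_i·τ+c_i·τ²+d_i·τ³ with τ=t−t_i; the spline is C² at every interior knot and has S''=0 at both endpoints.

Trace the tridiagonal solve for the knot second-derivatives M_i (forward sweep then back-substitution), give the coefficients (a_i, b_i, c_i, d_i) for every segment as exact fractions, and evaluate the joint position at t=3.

  seg 0: a=5 b=-13/2 c=0 d=3/8
  seg 1: a=-5 b=-2 c=9/4 d=-3/8
S(3) = -41/8

Δ: Δ0=-5, Δ1=1
row 1: diag=8, rhs=36; c'=1/4, d'=9/2
back: M1=9/2
M: M0=0, M1=9/2, M2=0
seg 0: a=5, c=M0/2=0, d=(M1−M0)/(6·2)=3/8, b=Δ0−h0·(2M0+M1)/6=-13/2
seg 1: a=-5, c=M1/2=9/4, d=(M2−M1)/(6·2)=-3/8, b=Δ1−h1·(2M1+M2)/6=-2
t_q=3 → seg 1, τ=1; S=-5+-2·τ+9/4·τ²+-3/8·τ³=-41/8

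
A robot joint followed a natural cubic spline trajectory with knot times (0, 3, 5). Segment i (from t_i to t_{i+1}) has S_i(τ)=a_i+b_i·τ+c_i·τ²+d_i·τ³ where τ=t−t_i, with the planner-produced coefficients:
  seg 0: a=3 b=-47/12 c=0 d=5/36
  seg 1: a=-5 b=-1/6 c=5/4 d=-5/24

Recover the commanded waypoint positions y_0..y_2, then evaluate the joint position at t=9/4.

y_0 = S_0(0) = a_0 = 3
y_1 = S_1(0) = a_1 = -5
y_2 = S_1(2) = -2
t_q=9/4 is in segment 0 (τ=9/4); S_0(τ)=-1083/256

y_0=3 y_1=-5 y_2=-2
S(9/4) = -1083/256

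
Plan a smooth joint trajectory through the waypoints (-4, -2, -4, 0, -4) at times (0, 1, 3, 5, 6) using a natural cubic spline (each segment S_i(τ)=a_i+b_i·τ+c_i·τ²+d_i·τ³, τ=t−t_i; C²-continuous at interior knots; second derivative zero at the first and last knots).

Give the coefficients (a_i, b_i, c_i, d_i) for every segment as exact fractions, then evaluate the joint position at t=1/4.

  seg 0: a=-4 b=14/5 c=0 d=-4/5
  seg 1: a=-2 b=2/5 c=-12/5 d=17/20
  seg 2: a=-4 b=1 c=27/10 d=-11/10
  seg 3: a=0 b=-7/5 c=-39/10 d=13/10
S(1/4) = -53/16

Δ: Δ0=2, Δ1=-1, Δ2=2, Δ3=-4
row 1: diag=6, rhs=-18; c'=1/3, d'=-3
row 2: denom=8−2·1/3=22/3; d'=(18−2·-3)/(22/3)=36/11
row 3: denom=6−2·3/11=60/11; d'=(-36−2·36/11)/(60/11)=-39/5
back: M3=-39/5
back: M2=36/11−3/11·-39/5=27/5
back: M1=-3−1/3·27/5=-24/5
M: M0=0, M1=-24/5, M2=27/5, M3=-39/5, M4=0
seg 0: a=-4, c=M0/2=0, d=(M1−M0)/(6·1)=-4/5, b=Δ0−h0·(2M0+M1)/6=14/5
seg 1: a=-2, c=M1/2=-12/5, d=(M2−M1)/(6·2)=17/20, b=Δ1−h1·(2M1+M2)/6=2/5
seg 2: a=-4, c=M2/2=27/10, d=(M3−M2)/(6·2)=-11/10, b=Δ2−h2·(2M2+M3)/6=1
seg 3: a=0, c=M3/2=-39/10, d=(M4−M3)/(6·1)=13/10, b=Δ3−h3·(2M3+M4)/6=-7/5
t_q=1/4 → seg 0, τ=1/4; S=-4+14/5·τ+0·τ²+-4/5·τ³=-53/16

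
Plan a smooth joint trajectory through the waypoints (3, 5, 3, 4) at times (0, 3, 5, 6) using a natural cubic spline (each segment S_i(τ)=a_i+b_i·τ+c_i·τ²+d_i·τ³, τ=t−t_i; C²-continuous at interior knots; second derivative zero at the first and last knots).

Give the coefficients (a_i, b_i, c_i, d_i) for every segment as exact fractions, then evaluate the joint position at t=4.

  seg 0: a=3 b=17/12 c=0 d=-1/12
  seg 1: a=5 b=-5/6 c=-3/4 d=1/3
  seg 2: a=3 b=1/6 c=5/4 d=-5/12
S(4) = 15/4

Δ: Δ0=2/3, Δ1=-1, Δ2=1
row 1: diag=10, rhs=-10; c'=1/5, d'=-1
row 2: denom=6−2·1/5=28/5; d'=(12−2·-1)/(28/5)=5/2
back: M2=5/2
back: M1=-1−1/5·5/2=-3/2
M: M0=0, M1=-3/2, M2=5/2, M3=0
seg 0: a=3, c=M0/2=0, d=(M1−M0)/(6·3)=-1/12, b=Δ0−h0·(2M0+M1)/6=17/12
seg 1: a=5, c=M1/2=-3/4, d=(M2−M1)/(6·2)=1/3, b=Δ1−h1·(2M1+M2)/6=-5/6
seg 2: a=3, c=M2/2=5/4, d=(M3−M2)/(6·1)=-5/12, b=Δ2−h2·(2M2+M3)/6=1/6
t_q=4 → seg 1, τ=1; S=5+-5/6·τ+-3/4·τ²+1/3·τ³=15/4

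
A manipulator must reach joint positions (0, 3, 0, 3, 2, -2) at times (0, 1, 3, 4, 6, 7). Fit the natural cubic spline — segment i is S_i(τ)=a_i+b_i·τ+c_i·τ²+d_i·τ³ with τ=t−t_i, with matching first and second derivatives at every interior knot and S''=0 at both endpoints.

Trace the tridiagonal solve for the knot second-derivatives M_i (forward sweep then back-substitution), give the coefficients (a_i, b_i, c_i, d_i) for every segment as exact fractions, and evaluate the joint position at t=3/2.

  seg 0: a=0 b=4117/988 c=0 d=-1153/988
  seg 1: a=3 b=329/494 c=-3459/988 d=2389/1976
  seg 2: a=0 b=289/247 c=927/247 d=-25/13
  seg 3: a=3 b=718/247 c=-498/247 d=309/1976
  seg 4: a=2 b=-1621/494 c=-1065/988 d=355/988
S(3/2) = 41241/15808

Δ: Δ0=3, Δ1=-3/2, Δ2=3, Δ3=-1/2, Δ4=-4
row 1: diag=6, rhs=-27; c'=1/3, d'=-9/2
row 2: denom=6−2·1/3=16/3; d'=(27−2·-9/2)/(16/3)=27/4
row 3: denom=6−1·3/16=93/16; d'=(-21−1·27/4)/(93/16)=-148/31
row 4: denom=6−2·32/93=494/93; d'=(-21−2·-148/31)/(494/93)=-1065/494
back: M4=-1065/494
back: M3=-148/31−32/93·-1065/494=-996/247
back: M2=27/4−3/16·-996/247=1854/247
back: M1=-9/2−1/3·1854/247=-3459/494
M: M0=0, M1=-3459/494, M2=1854/247, M3=-996/247, M4=-1065/494, M5=0
seg 0: a=0, c=M0/2=0, d=(M1−M0)/(6·1)=-1153/988, b=Δ0−h0·(2M0+M1)/6=4117/988
seg 1: a=3, c=M1/2=-3459/988, d=(M2−M1)/(6·2)=2389/1976, b=Δ1−h1·(2M1+M2)/6=329/494
seg 2: a=0, c=M2/2=927/247, d=(M3−M2)/(6·1)=-25/13, b=Δ2−h2·(2M2+M3)/6=289/247
seg 3: a=3, c=M3/2=-498/247, d=(M4−M3)/(6·2)=309/1976, b=Δ3−h3·(2M3+M4)/6=718/247
seg 4: a=2, c=M4/2=-1065/988, d=(M5−M4)/(6·1)=355/988, b=Δ4−h4·(2M4+M5)/6=-1621/494
t_q=3/2 → seg 1, τ=1/2; S=3+329/494·τ+-3459/988·τ²+2389/1976·τ³=41241/15808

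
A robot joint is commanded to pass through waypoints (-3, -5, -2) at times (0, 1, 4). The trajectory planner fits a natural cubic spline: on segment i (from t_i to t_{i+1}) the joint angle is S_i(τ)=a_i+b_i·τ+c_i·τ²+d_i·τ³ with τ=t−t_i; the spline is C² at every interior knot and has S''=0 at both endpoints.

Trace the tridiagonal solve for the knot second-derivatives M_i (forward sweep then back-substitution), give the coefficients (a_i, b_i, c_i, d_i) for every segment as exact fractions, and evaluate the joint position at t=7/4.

  seg 0: a=-3 b=-19/8 c=0 d=3/8
  seg 1: a=-5 b=-5/4 c=9/8 d=-1/8
S(7/4) = -2743/512

Δ: Δ0=-2, Δ1=1
row 1: diag=8, rhs=18; c'=3/8, d'=9/4
back: M1=9/4
M: M0=0, M1=9/4, M2=0
seg 0: a=-3, c=M0/2=0, d=(M1−M0)/(6·1)=3/8, b=Δ0−h0·(2M0+M1)/6=-19/8
seg 1: a=-5, c=M1/2=9/8, d=(M2−M1)/(6·3)=-1/8, b=Δ1−h1·(2M1+M2)/6=-5/4
t_q=7/4 → seg 1, τ=3/4; S=-5+-5/4·τ+9/8·τ²+-1/8·τ³=-2743/512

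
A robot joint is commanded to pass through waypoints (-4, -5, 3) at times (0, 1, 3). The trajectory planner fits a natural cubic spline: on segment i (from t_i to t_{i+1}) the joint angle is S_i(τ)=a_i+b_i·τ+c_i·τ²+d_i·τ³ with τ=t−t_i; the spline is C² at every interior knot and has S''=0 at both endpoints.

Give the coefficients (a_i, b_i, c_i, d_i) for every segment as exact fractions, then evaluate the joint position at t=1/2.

  seg 0: a=-4 b=-11/6 c=0 d=5/6
  seg 1: a=-5 b=2/3 c=5/2 d=-5/12
S(1/2) = -77/16

Δ: Δ0=-1, Δ1=4
row 1: diag=6, rhs=30; c'=1/3, d'=5
back: M1=5
M: M0=0, M1=5, M2=0
seg 0: a=-4, c=M0/2=0, d=(M1−M0)/(6·1)=5/6, b=Δ0−h0·(2M0+M1)/6=-11/6
seg 1: a=-5, c=M1/2=5/2, d=(M2−M1)/(6·2)=-5/12, b=Δ1−h1·(2M1+M2)/6=2/3
t_q=1/2 → seg 0, τ=1/2; S=-4+-11/6·τ+0·τ²+5/6·τ³=-77/16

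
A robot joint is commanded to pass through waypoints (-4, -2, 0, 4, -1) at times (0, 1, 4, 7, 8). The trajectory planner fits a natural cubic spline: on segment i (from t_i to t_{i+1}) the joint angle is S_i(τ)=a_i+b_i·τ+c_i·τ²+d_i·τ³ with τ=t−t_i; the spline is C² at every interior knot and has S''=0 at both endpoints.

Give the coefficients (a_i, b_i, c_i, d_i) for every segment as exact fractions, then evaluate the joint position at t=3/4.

Δ: Δ0=2, Δ1=2/3, Δ2=4/3, Δ3=-5
row 1: diag=8, rhs=-8; c'=3/8, d'=-1
row 2: denom=12−3·3/8=87/8; d'=(4−3·-1)/(87/8)=56/87
row 3: denom=8−3·8/29=208/29; d'=(-38−3·56/87)/(208/29)=-579/104
back: M3=-579/104
back: M2=56/87−8/29·-579/104=85/39
back: M1=-1−3/8·85/39=-189/104
M: M0=0, M1=-189/104, M2=85/39, M3=-579/104, M4=0
seg 0: a=-4, c=M0/2=0, d=(M1−M0)/(6·1)=-63/208, b=Δ0−h0·(2M0+M1)/6=479/208
seg 1: a=-2, c=M1/2=-189/208, d=(M2−M1)/(6·3)=1247/5616, b=Δ1−h1·(2M1+M2)/6=145/104
seg 2: a=0, c=M2/2=85/78, d=(M3−M2)/(6·3)=-2417/5616, b=Δ2−h2·(2M2+M3)/6=31/16
seg 3: a=4, c=M3/2=-579/208, d=(M4−M3)/(6·1)=193/208, b=Δ3−h3·(2M3+M4)/6=-327/104
t_q=3/4 → seg 0, τ=3/4; S=-4+479/208·τ+0·τ²+-63/208·τ³=-31957/13312

  seg 0: a=-4 b=479/208 c=0 d=-63/208
  seg 1: a=-2 b=145/104 c=-189/208 d=1247/5616
  seg 2: a=0 b=31/16 c=85/78 d=-2417/5616
  seg 3: a=4 b=-327/104 c=-579/208 d=193/208
S(3/4) = -31957/13312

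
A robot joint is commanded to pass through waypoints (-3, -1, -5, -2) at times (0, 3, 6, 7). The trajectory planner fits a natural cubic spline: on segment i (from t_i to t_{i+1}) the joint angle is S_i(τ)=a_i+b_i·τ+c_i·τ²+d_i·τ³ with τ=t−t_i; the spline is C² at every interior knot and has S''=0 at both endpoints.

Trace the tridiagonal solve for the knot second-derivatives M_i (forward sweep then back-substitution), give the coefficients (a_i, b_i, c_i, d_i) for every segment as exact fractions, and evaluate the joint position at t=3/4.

Δ: Δ0=2/3, Δ1=-4/3, Δ2=3
row 1: diag=12, rhs=-12; c'=1/4, d'=-1
row 2: denom=8−3·1/4=29/4; d'=(26−3·-1)/(29/4)=4
back: M2=4
back: M1=-1−1/4·4=-2
M: M0=0, M1=-2, M2=4, M3=0
seg 0: a=-3, c=M0/2=0, d=(M1−M0)/(6·3)=-1/9, b=Δ0−h0·(2M0+M1)/6=5/3
seg 1: a=-1, c=M1/2=-1, d=(M2−M1)/(6·3)=1/3, b=Δ1−h1·(2M1+M2)/6=-4/3
seg 2: a=-5, c=M2/2=2, d=(M3−M2)/(6·1)=-2/3, b=Δ2−h2·(2M2+M3)/6=5/3
t_q=3/4 → seg 0, τ=3/4; S=-3+5/3·τ+0·τ²+-1/9·τ³=-115/64

  seg 0: a=-3 b=5/3 c=0 d=-1/9
  seg 1: a=-1 b=-4/3 c=-1 d=1/3
  seg 2: a=-5 b=5/3 c=2 d=-2/3
S(3/4) = -115/64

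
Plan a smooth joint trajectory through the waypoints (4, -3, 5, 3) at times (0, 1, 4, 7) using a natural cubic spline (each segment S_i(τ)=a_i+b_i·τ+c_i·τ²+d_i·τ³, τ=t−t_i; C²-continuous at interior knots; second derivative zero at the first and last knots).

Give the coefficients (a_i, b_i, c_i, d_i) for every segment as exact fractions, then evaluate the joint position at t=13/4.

Δ: Δ0=-7, Δ1=8/3, Δ2=-2/3
row 1: diag=8, rhs=58; c'=3/8, d'=29/4
row 2: denom=12−3·3/8=87/8; d'=(-20−3·29/4)/(87/8)=-334/87
back: M2=-334/87
back: M1=29/4−3/8·-334/87=252/29
M: M0=0, M1=252/29, M2=-334/87, M3=0
seg 0: a=4, c=M0/2=0, d=(M1−M0)/(6·1)=42/29, b=Δ0−h0·(2M0+M1)/6=-245/29
seg 1: a=-3, c=M1/2=126/29, d=(M2−M1)/(6·3)=-545/783, b=Δ1−h1·(2M1+M2)/6=-119/29
seg 2: a=5, c=M2/2=-167/87, d=(M3−M2)/(6·3)=167/783, b=Δ2−h2·(2M2+M3)/6=92/29
t_q=13/4 → seg 1, τ=9/4; S=-3+-119/29·τ+126/29·τ²+-545/783·τ³=3405/1856

  seg 0: a=4 b=-245/29 c=0 d=42/29
  seg 1: a=-3 b=-119/29 c=126/29 d=-545/783
  seg 2: a=5 b=92/29 c=-167/87 d=167/783
S(13/4) = 3405/1856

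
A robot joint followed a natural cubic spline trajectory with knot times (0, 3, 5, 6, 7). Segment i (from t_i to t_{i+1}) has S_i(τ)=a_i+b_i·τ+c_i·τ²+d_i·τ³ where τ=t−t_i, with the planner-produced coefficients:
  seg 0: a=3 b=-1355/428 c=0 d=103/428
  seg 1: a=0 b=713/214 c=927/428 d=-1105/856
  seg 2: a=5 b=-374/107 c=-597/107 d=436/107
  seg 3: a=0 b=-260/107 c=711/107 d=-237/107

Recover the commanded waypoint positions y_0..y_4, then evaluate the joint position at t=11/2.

y_0 = S_0(0) = a_0 = 3
y_1 = S_1(0) = a_1 = 0
y_2 = S_2(0) = a_2 = 5
y_3 = S_3(0) = a_3 = 0
y_4 = S_3(1) = 2
t_q=11/2 is in segment 2 (τ=1/2); S_2(τ)=1013/428

y_0=3 y_1=0 y_2=5 y_3=0 y_4=2
S(11/2) = 1013/428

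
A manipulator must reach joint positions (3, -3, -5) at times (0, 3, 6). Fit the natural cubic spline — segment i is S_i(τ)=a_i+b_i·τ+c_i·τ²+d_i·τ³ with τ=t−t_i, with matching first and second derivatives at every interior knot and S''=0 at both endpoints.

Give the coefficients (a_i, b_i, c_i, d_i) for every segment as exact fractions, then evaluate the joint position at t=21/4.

Δ: Δ0=-2, Δ1=-2/3
row 1: diag=12, rhs=8; c'=1/4, d'=2/3
back: M1=2/3
M: M0=0, M1=2/3, M2=0
seg 0: a=3, c=M0/2=0, d=(M1−M0)/(6·3)=1/27, b=Δ0−h0·(2M0+M1)/6=-7/3
seg 1: a=-3, c=M1/2=1/3, d=(M2−M1)/(6·3)=-1/27, b=Δ1−h1·(2M1+M2)/6=-4/3
t_q=21/4 → seg 1, τ=9/4; S=-3+-4/3·τ+1/3·τ²+-1/27·τ³=-303/64

  seg 0: a=3 b=-7/3 c=0 d=1/27
  seg 1: a=-3 b=-4/3 c=1/3 d=-1/27
S(21/4) = -303/64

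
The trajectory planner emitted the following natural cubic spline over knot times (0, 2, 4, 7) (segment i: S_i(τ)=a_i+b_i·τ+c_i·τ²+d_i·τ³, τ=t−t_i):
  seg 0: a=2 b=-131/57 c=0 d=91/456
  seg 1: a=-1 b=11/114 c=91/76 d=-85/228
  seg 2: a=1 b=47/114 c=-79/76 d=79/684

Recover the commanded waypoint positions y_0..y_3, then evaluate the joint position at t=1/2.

y_0 = S_0(0) = a_0 = 2
y_1 = S_1(0) = a_1 = -1
y_2 = S_2(0) = a_2 = 1
y_3 = S_2(3) = -4
t_q=1/2 is in segment 0 (τ=1/2); S_0(τ)=1065/1216

y_0=2 y_1=-1 y_2=1 y_3=-4
S(1/2) = 1065/1216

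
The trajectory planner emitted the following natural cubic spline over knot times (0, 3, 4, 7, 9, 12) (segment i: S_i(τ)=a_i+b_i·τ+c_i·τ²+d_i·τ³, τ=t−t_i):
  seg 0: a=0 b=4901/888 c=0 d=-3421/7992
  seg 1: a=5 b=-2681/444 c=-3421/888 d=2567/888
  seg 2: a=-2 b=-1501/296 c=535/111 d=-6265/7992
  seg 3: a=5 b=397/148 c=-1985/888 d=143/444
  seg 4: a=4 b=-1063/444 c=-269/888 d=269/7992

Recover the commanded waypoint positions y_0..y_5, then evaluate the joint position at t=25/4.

y_0 = S_0(0) = a_0 = 0
y_1 = S_1(0) = a_1 = 5
y_2 = S_2(0) = a_2 = -2
y_3 = S_3(0) = a_3 = 5
y_4 = S_4(0) = a_4 = 4
y_5 = S_4(3) = -5
t_q=25/4 is in segment 2 (τ=9/4); S_2(τ)=39053/18944

y_0=0 y_1=5 y_2=-2 y_3=5 y_4=4 y_5=-5
S(25/4) = 39053/18944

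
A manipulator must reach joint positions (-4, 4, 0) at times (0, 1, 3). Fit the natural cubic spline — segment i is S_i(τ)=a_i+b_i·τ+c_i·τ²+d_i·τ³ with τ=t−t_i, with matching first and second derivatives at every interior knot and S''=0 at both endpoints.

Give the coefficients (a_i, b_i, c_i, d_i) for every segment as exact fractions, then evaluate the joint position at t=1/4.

  seg 0: a=-4 b=29/3 c=0 d=-5/3
  seg 1: a=4 b=14/3 c=-5 d=5/6
S(1/4) = -103/64

Δ: Δ0=8, Δ1=-2
row 1: diag=6, rhs=-60; c'=1/3, d'=-10
back: M1=-10
M: M0=0, M1=-10, M2=0
seg 0: a=-4, c=M0/2=0, d=(M1−M0)/(6·1)=-5/3, b=Δ0−h0·(2M0+M1)/6=29/3
seg 1: a=4, c=M1/2=-5, d=(M2−M1)/(6·2)=5/6, b=Δ1−h1·(2M1+M2)/6=14/3
t_q=1/4 → seg 0, τ=1/4; S=-4+29/3·τ+0·τ²+-5/3·τ³=-103/64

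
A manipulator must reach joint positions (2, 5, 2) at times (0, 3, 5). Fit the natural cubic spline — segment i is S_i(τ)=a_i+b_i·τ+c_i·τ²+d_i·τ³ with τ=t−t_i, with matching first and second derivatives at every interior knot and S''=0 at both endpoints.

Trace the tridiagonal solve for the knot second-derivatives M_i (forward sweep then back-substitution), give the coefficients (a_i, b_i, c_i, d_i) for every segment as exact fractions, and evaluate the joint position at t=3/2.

Δ: Δ0=1, Δ1=-3/2
row 1: diag=10, rhs=-15; c'=1/5, d'=-3/2
back: M1=-3/2
M: M0=0, M1=-3/2, M2=0
seg 0: a=2, c=M0/2=0, d=(M1−M0)/(6·3)=-1/12, b=Δ0−h0·(2M0+M1)/6=7/4
seg 1: a=5, c=M1/2=-3/4, d=(M2−M1)/(6·2)=1/8, b=Δ1−h1·(2M1+M2)/6=-1/2
t_q=3/2 → seg 0, τ=3/2; S=2+7/4·τ+0·τ²+-1/12·τ³=139/32

  seg 0: a=2 b=7/4 c=0 d=-1/12
  seg 1: a=5 b=-1/2 c=-3/4 d=1/8
S(3/2) = 139/32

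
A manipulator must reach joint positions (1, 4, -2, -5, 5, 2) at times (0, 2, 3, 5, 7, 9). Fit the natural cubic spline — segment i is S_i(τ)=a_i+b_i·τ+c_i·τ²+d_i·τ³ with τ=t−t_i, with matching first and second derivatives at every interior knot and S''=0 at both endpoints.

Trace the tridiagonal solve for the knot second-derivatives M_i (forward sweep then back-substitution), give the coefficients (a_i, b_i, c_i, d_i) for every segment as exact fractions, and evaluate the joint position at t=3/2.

Δ: Δ0=3/2, Δ1=-6, Δ2=-3/2, Δ3=5, Δ4=-3/2
row 1: diag=6, rhs=-45; c'=1/6, d'=-15/2
row 2: denom=6−1·1/6=35/6; d'=(27−1·-15/2)/(35/6)=207/35
row 3: denom=8−2·12/35=256/35; d'=(39−2·207/35)/(256/35)=951/256
row 4: denom=8−2·35/128=477/64; d'=(-39−2·951/256)/(477/64)=-1981/318
back: M4=-1981/318
back: M3=951/256−35/128·-1981/318=1723/318
back: M2=207/35−12/35·1723/318=215/53
back: M1=-15/2−1/6·215/53=-1300/159
M: M0=0, M1=-1300/159, M2=215/53, M3=1723/318, M4=-1981/318, M5=0
seg 0: a=1, c=M0/2=0, d=(M1−M0)/(6·2)=-325/477, b=Δ0−h0·(2M0+M1)/6=4031/954
seg 1: a=4, c=M1/2=-650/159, d=(M2−M1)/(6·1)=1945/954, b=Δ1−h1·(2M1+M2)/6=-3769/954
seg 2: a=-2, c=M2/2=215/106, d=(M3−M2)/(6·2)=433/3816, b=Δ2−h2·(2M2+M3)/6=-2867/477
seg 3: a=-5, c=M3/2=1723/636, d=(M4−M3)/(6·2)=-463/477, b=Δ3−h3·(2M3+M4)/6=3305/954
seg 4: a=5, c=M4/2=-1981/636, d=(M5−M4)/(6·2)=1981/3816, b=Δ4−h4·(2M4+M5)/6=2531/954
t_q=3/2 → seg 0, τ=3/2; S=1+4031/954·τ+0·τ²+-325/477·τ³=6409/1272

  seg 0: a=1 b=4031/954 c=0 d=-325/477
  seg 1: a=4 b=-3769/954 c=-650/159 d=1945/954
  seg 2: a=-2 b=-2867/477 c=215/106 d=433/3816
  seg 3: a=-5 b=3305/954 c=1723/636 d=-463/477
  seg 4: a=5 b=2531/954 c=-1981/636 d=1981/3816
S(3/2) = 6409/1272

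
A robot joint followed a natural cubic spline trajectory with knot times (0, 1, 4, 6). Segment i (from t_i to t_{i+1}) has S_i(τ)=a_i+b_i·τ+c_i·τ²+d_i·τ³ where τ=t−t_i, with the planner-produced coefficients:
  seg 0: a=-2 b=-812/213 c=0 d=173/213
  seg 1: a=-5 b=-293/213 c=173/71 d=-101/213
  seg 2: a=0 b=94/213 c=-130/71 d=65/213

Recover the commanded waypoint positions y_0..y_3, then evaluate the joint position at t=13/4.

y_0 = S_0(0) = a_0 = -2
y_1 = S_1(0) = a_1 = -5
y_2 = S_2(0) = a_2 = 0
y_3 = S_2(2) = -4
t_q=13/4 is in segment 1 (τ=9/4); S_1(τ)=-5275/4544

y_0=-2 y_1=-5 y_2=0 y_3=-4
S(13/4) = -5275/4544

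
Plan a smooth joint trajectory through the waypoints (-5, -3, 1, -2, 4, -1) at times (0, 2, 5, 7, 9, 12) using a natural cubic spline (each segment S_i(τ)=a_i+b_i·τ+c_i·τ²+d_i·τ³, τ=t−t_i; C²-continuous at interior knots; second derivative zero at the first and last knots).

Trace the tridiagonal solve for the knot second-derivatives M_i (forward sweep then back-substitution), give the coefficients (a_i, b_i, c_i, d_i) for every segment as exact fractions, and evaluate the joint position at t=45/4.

  seg 0: a=-5 b=341/543 c=0 d=101/1086
  seg 1: a=-3 b=947/543 c=101/181 d=-1132/4887
  seg 2: a=1 b=-631/543 c=-829/543 d=983/1448
  seg 3: a=-2 b=953/1086 c=5531/2172 d=-1613/2172
  seg 4: a=4 b=779/362 c=-4147/2172 d=4147/19548
S(45/4) = 73789/46336

Δ: Δ0=1, Δ1=4/3, Δ2=-3/2, Δ3=3, Δ4=-5/3
row 1: diag=10, rhs=2; c'=3/10, d'=1/5
row 2: denom=10−3·3/10=91/10; d'=(-17−3·1/5)/(91/10)=-176/91
row 3: denom=8−2·20/91=688/91; d'=(27−2·-176/91)/(688/91)=2809/688
row 4: denom=10−2·91/344=1629/172; d'=(-28−2·2809/688)/(1629/172)=-4147/1086
back: M4=-4147/1086
back: M3=2809/688−91/344·-4147/1086=5531/1086
back: M2=-176/91−20/91·5531/1086=-1658/543
back: M1=1/5−3/10·-1658/543=202/181
M: M0=0, M1=202/181, M2=-1658/543, M3=5531/1086, M4=-4147/1086, M5=0
seg 0: a=-5, c=M0/2=0, d=(M1−M0)/(6·2)=101/1086, b=Δ0−h0·(2M0+M1)/6=341/543
seg 1: a=-3, c=M1/2=101/181, d=(M2−M1)/(6·3)=-1132/4887, b=Δ1−h1·(2M1+M2)/6=947/543
seg 2: a=1, c=M2/2=-829/543, d=(M3−M2)/(6·2)=983/1448, b=Δ2−h2·(2M2+M3)/6=-631/543
seg 3: a=-2, c=M3/2=5531/2172, d=(M4−M3)/(6·2)=-1613/2172, b=Δ3−h3·(2M3+M4)/6=953/1086
seg 4: a=4, c=M4/2=-4147/2172, d=(M5−M4)/(6·3)=4147/19548, b=Δ4−h4·(2M4+M5)/6=779/362
t_q=45/4 → seg 4, τ=9/4; S=4+779/362·τ+-4147/2172·τ²+4147/19548·τ³=73789/46336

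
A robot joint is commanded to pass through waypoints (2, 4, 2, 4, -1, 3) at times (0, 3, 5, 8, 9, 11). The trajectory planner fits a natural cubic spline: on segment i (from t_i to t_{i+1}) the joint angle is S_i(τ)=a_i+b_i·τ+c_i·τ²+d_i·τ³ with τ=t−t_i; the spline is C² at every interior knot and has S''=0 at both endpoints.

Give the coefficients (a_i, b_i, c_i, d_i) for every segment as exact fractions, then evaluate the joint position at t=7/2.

Δ: Δ0=2/3, Δ1=-1, Δ2=2/3, Δ3=-5, Δ4=2
row 1: diag=10, rhs=-10; c'=1/5, d'=-1
row 2: denom=10−2·1/5=48/5; d'=(10−2·-1)/(48/5)=5/4
row 3: denom=8−3·5/16=113/16; d'=(-34−3·5/4)/(113/16)=-604/113
row 4: denom=6−1·16/113=662/113; d'=(42−1·-604/113)/(662/113)=2675/331
back: M4=2675/331
back: M3=-604/113−16/113·2675/331=-2148/331
back: M2=5/4−5/16·-2148/331=1085/331
back: M1=-1−1/5·1085/331=-548/331
M: M0=0, M1=-548/331, M2=1085/331, M3=-2148/331, M4=2675/331, M5=0
seg 0: a=2, c=M0/2=0, d=(M1−M0)/(6·3)=-274/2979, b=Δ0−h0·(2M0+M1)/6=1484/993
seg 1: a=4, c=M1/2=-274/331, d=(M2−M1)/(6·2)=1633/3972, b=Δ1−h1·(2M1+M2)/6=-982/993
seg 2: a=2, c=M2/2=1085/662, d=(M3−M2)/(6·3)=-3233/5958, b=Δ2−h2·(2M2+M3)/6=629/993
seg 3: a=4, c=M3/2=-1074/331, d=(M4−M3)/(6·1)=4823/1986, b=Δ3−h3·(2M3+M4)/6=-8309/1986
seg 4: a=-1, c=M4/2=2675/662, d=(M5−M4)/(6·2)=-2675/3972, b=Δ4−h4·(2M4+M5)/6=-3364/993
t_q=7/2 → seg 1, τ=1/2; S=4+-982/993·τ+-274/331·τ²+1633/3972·τ³=35483/10592

  seg 0: a=2 b=1484/993 c=0 d=-274/2979
  seg 1: a=4 b=-982/993 c=-274/331 d=1633/3972
  seg 2: a=2 b=629/993 c=1085/662 d=-3233/5958
  seg 3: a=4 b=-8309/1986 c=-1074/331 d=4823/1986
  seg 4: a=-1 b=-3364/993 c=2675/662 d=-2675/3972
S(7/2) = 35483/10592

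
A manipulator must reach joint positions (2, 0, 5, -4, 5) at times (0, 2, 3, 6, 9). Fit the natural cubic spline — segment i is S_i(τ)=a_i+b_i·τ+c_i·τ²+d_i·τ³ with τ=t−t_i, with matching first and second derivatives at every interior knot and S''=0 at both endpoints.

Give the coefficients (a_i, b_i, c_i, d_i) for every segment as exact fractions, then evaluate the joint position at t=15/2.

Δ: Δ0=-1, Δ1=5, Δ2=-3, Δ3=3
row 1: diag=6, rhs=36; c'=1/6, d'=6
row 2: denom=8−1·1/6=47/6; d'=(-48−1·6)/(47/6)=-324/47
row 3: denom=12−3·18/47=510/47; d'=(36−3·-324/47)/(510/47)=444/85
back: M3=444/85
back: M2=-324/47−18/47·444/85=-756/85
back: M1=6−1/6·-756/85=636/85
M: M0=0, M1=636/85, M2=-756/85, M3=444/85, M4=0
seg 0: a=2, c=M0/2=0, d=(M1−M0)/(6·2)=53/85, b=Δ0−h0·(2M0+M1)/6=-297/85
seg 1: a=0, c=M1/2=318/85, d=(M2−M1)/(6·1)=-232/85, b=Δ1−h1·(2M1+M2)/6=339/85
seg 2: a=5, c=M2/2=-378/85, d=(M3−M2)/(6·3)=40/51, b=Δ2−h2·(2M2+M3)/6=279/85
seg 3: a=-4, c=M3/2=222/85, d=(M4−M3)/(6·3)=-74/255, b=Δ3−h3·(2M3+M4)/6=-189/85
t_q=15/2 → seg 3, τ=3/2; S=-4+-189/85·τ+222/85·τ²+-74/255·τ³=-829/340

  seg 0: a=2 b=-297/85 c=0 d=53/85
  seg 1: a=0 b=339/85 c=318/85 d=-232/85
  seg 2: a=5 b=279/85 c=-378/85 d=40/51
  seg 3: a=-4 b=-189/85 c=222/85 d=-74/255
S(15/2) = -829/340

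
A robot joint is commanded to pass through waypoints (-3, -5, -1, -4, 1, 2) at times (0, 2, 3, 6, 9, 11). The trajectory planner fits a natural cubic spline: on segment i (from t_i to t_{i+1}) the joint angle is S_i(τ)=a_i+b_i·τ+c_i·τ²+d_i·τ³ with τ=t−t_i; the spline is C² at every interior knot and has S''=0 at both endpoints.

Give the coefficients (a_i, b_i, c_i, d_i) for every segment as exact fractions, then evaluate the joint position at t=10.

  seg 0: a=-3 b=-13948/4677 c=0 d=9271/18708
  seg 1: a=-5 b=13865/4677 c=9271/3118 d=-18127/9354
  seg 2: a=-1 b=28975/9354 c=-4428/1559 d=41375/84186
  seg 3: a=-4 b=-3154/4677 c=14807/9354 d=-22523/84186
  seg 4: a=1 b=14965/9354 c=-1286/1559 d=643/4677
S(10) = 5963/3118

Δ: Δ0=-1, Δ1=4, Δ2=-1, Δ3=5/3, Δ4=1/2
row 1: diag=6, rhs=30; c'=1/6, d'=5
row 2: denom=8−1·1/6=47/6; d'=(-30−1·5)/(47/6)=-210/47
row 3: denom=12−3·18/47=510/47; d'=(16−3·-210/47)/(510/47)=691/255
row 4: denom=10−3·47/170=1559/170; d'=(-7−3·691/255)/(1559/170)=-2572/1559
back: M4=-2572/1559
back: M3=691/255−47/170·-2572/1559=14807/4677
back: M2=-210/47−18/47·14807/4677=-8856/1559
back: M1=5−1/6·-8856/1559=9271/1559
M: M0=0, M1=9271/1559, M2=-8856/1559, M3=14807/4677, M4=-2572/1559, M5=0
seg 0: a=-3, c=M0/2=0, d=(M1−M0)/(6·2)=9271/18708, b=Δ0−h0·(2M0+M1)/6=-13948/4677
seg 1: a=-5, c=M1/2=9271/3118, d=(M2−M1)/(6·1)=-18127/9354, b=Δ1−h1·(2M1+M2)/6=13865/4677
seg 2: a=-1, c=M2/2=-4428/1559, d=(M3−M2)/(6·3)=41375/84186, b=Δ2−h2·(2M2+M3)/6=28975/9354
seg 3: a=-4, c=M3/2=14807/9354, d=(M4−M3)/(6·3)=-22523/84186, b=Δ3−h3·(2M3+M4)/6=-3154/4677
seg 4: a=1, c=M4/2=-1286/1559, d=(M5−M4)/(6·2)=643/4677, b=Δ4−h4·(2M4+M5)/6=14965/9354
t_q=10 → seg 4, τ=1; S=1+14965/9354·τ+-1286/1559·τ²+643/4677·τ³=5963/3118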